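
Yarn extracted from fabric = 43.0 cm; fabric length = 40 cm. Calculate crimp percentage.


Formula: Crimp% = ((L_yarn - L_fabric) / L_fabric) * 100
Step 1: Extension = 43.0 - 40 = 3.0 cm
Step 2: Crimp% = (3.0 / 40) * 100
Step 3: Crimp% = 0.075 * 100 = 7.5%

7.5%


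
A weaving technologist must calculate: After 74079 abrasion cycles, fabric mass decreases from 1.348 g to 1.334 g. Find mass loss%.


Formula: Mass loss% = ((m_before - m_after) / m_before) * 100
Step 1: Mass loss = 1.348 - 1.334 = 0.014 g
Step 2: Ratio = 0.014 / 1.348 = 0.0103858
Step 3: Mass loss% = 0.0103858 * 100 = 1.03858% ≈ 1.04%

1.04%


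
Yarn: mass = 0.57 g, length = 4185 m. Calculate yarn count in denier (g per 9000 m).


Formula: den = (mass_g / length_m) * 9000
Substituting: den = (0.57 / 4185) * 9000
Intermediate: 0.57 / 4185 = 0.0001362 g/m
den = 0.0001362 * 9000 = 1.2 denier

1.2 denier


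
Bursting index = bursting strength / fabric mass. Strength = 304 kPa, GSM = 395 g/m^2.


Formula: Bursting Index = Bursting Strength / Fabric GSM
BI = 304 kPa / 395 g/m^2
BI = 0.770 kPa/(g/m^2)

0.770 kPa/(g/m^2)


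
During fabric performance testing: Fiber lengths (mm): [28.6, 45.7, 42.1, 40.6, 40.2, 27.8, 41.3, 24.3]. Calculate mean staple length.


Formula: Mean = sum of lengths / count
Sum = 28.6 + 45.7 + 42.1 + 40.6 + 40.2 + 27.8 + 41.3 + 24.3
Sum = 290.6 mm
Mean = 290.6 / 8 = 36.33 mm

36.33 mm


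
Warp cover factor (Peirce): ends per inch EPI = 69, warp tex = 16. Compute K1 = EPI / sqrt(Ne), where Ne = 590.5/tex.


Formula: K1 = EPI / sqrt(Ne), with Ne = 590.5 / tex_warp
Step 1: Ne = 590.5 / 16 = 36.906
Step 2: sqrt(Ne) = sqrt(36.906) = 6.075
Step 3: K1 = 69 / 6.075 = 11.4

11.4


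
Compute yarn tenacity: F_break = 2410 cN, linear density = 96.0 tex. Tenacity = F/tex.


Formula: Tenacity = Breaking force / Linear density
Tenacity = 2410 cN / 96.0 tex
Tenacity = 25.10 cN/tex

25.10 cN/tex


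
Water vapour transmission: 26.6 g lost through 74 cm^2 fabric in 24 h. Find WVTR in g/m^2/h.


Formula: WVTR = mass_loss / (area * time)
Step 1: Convert area: 74 cm^2 = 0.0074 m^2
Step 2: WVTR = 26.6 g / (0.0074 m^2 * 24 h)
Step 3: WVTR = 26.6 / 0.1776 = 149.8 g/m^2/h

149.8 g/m^2/h


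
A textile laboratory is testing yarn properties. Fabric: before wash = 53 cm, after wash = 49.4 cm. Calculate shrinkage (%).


Formula: Shrinkage% = ((L_before - L_after) / L_before) * 100
Step 1: Shrinkage = 53 - 49.4 = 3.6 cm
Step 2: Shrinkage% = (3.6 / 53) * 100
Step 3: Shrinkage% = 0.067925 * 100 = 6.7925% ≈ 6.8%

6.8%


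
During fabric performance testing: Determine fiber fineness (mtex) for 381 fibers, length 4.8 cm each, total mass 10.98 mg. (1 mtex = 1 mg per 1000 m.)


Formula: fineness (mtex) = mass (mg) / total length (km) = (mass_mg / total_length_m) * 1000
Step 1: Convert fiber length: 4.8 cm = 0.048 m
Step 2: Total fiber length = 381 * 0.048 = 18.288 m
Step 3: Linear density = 10.98 mg / 18.288 m = 0.6004 mg/m
Step 4: fineness = 0.6004 * 1000 = 600.4 mtex

600.4 mtex


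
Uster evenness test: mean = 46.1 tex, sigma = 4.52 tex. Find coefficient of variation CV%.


Formula: CV% = (standard deviation / mean) * 100
Step 1: Ratio = 4.52 / 46.1 = 0.098048
Step 2: CV% = 0.098048 * 100 = 9.8048% ≈ 9.8%

9.8%


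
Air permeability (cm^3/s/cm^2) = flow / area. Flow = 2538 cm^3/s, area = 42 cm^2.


Formula: Air Permeability = Airflow / Test Area
AP = 2538 cm^3/s / 42 cm^2
AP = 60.4 cm^3/s/cm^2

60.4 cm^3/s/cm^2


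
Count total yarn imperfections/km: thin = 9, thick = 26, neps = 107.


Formula: Total = thin places + thick places + neps
Total = 9 + 26 + 107
Total = 142 imperfections/km

142 imperfections/km


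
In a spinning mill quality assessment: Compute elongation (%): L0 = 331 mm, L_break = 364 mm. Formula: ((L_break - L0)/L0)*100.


Formula: Elongation (%) = ((L_break - L0) / L0) * 100
Step 1: Extension = 364 - 331 = 33 mm
Step 2: Elongation = (33 / 331) * 100
Step 3: Elongation = 0.099698 * 100 = 9.9698% ≈ 10.0%

10.0%


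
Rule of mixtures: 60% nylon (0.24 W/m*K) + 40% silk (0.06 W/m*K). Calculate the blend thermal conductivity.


Formula: Blend property = (fraction_A * property_A) + (fraction_B * property_B)
Step 1: Contribution A = 60/100 * 0.24 W/m*K = 0.144 W/m*K
Step 2: Contribution B = 40/100 * 0.06 W/m*K = 0.024 W/m*K
Step 3: Blend thermal conductivity = 0.144 + 0.024 = 0.168 W/m*K

0.168 W/m*K


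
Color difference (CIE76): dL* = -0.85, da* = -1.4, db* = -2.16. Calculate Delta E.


Formula: Delta E = sqrt(dL*^2 + da*^2 + db*^2)
Step 1: dL*^2 = (-0.85)^2 = 0.7225
Step 2: da*^2 = (-1.4)^2 = 1.96
Step 3: db*^2 = (-2.16)^2 = 4.6656
Step 4: Sum = 0.7225 + 1.96 + 4.6656 = 7.3481
Step 5: Delta E = sqrt(7.3481) = 2.71

2.71 Delta E


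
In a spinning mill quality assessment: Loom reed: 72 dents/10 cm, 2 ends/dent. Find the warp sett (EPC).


Formula: EPC = (dents per 10 cm * ends per dent) / 10
Step 1: Total ends per 10 cm = 72 * 2 = 144
Step 2: EPC = 144 / 10 = 14.4 ends/cm

14.4 ends/cm


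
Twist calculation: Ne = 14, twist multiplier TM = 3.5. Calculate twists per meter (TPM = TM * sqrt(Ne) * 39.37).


Formula: TPM = TM * sqrt(Ne) * 39.37
Step 1: sqrt(Ne) = sqrt(14) = 3.7417
Step 2: TM * sqrt(Ne) = 3.5 * 3.7417 = 13.096
Step 3: TPM = 13.096 * 39.37 = 516 twists/m

516 twists/m


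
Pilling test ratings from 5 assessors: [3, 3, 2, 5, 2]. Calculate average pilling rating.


Formula: Mean = sum / count
Sum = 3 + 3 + 2 + 5 + 2 = 15
Mean = 15 / 5 = 3.0

3.0


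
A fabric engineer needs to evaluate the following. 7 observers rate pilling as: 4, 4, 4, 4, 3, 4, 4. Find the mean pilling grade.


Formula: Mean = sum / count
Sum = 4 + 4 + 4 + 4 + 3 + 4 + 4 = 27
Mean = 27 / 7 = 3.9

3.9


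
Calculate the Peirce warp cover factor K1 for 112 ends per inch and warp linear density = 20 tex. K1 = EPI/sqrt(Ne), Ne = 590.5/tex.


Formula: K1 = EPI / sqrt(Ne), with Ne = 590.5 / tex_warp
Step 1: Ne = 590.5 / 20 = 29.525
Step 2: sqrt(Ne) = sqrt(29.525) = 5.4337
Step 3: K1 = 112 / 5.4337 = 20.6

20.6


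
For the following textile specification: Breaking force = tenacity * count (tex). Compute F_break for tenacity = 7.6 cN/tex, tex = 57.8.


Formula: Breaking force = Tenacity * Linear density
F = 7.6 cN/tex * 57.8 tex
F = 439.28 cN

439.28 cN


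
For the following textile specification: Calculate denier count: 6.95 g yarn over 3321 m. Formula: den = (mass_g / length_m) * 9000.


Formula: den = (mass_g / length_m) * 9000
Substituting: den = (6.95 / 3321) * 9000
Intermediate: 6.95 / 3321 = 0.00209274 g/m
den = 0.00209274 * 9000 = 18.8 denier

18.8 denier


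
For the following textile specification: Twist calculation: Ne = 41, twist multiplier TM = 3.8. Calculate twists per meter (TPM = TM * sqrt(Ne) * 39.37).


Formula: TPM = TM * sqrt(Ne) * 39.37
Step 1: sqrt(Ne) = sqrt(41) = 6.4031
Step 2: TM * sqrt(Ne) = 3.8 * 6.4031 = 24.3318
Step 3: TPM = 24.3318 * 39.37 = 958 twists/m

958 twists/m


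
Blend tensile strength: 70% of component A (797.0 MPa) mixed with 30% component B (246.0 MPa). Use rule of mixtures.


Formula: Blend property = (fraction_A * property_A) + (fraction_B * property_B)
Step 1: Contribution A = 70/100 * 797.0 MPa = 557.9 MPa
Step 2: Contribution B = 30/100 * 246.0 MPa = 73.8 MPa
Step 3: Blend tensile strength = 557.9 + 73.8 = 631.7 MPa

631.7 MPa


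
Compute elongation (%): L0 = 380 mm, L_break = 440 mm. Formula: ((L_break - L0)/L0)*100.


Formula: Elongation (%) = ((L_break - L0) / L0) * 100
Step 1: Extension = 440 - 380 = 60 mm
Step 2: Elongation = (60 / 380) * 100
Step 3: Elongation = 0.157895 * 100 = 15.7895% ≈ 15.8%

15.8%


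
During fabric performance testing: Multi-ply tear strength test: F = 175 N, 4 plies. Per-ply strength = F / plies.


Formula: Per-ply strength = Total force / Number of plies
Per-ply = 175 N / 4
Per-ply = 43.75 N

43.75 N


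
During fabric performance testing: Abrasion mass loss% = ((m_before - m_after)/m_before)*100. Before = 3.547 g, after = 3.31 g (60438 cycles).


Formula: Mass loss% = ((m_before - m_after) / m_before) * 100
Step 1: Mass loss = 3.547 - 3.31 = 0.237 g
Step 2: Ratio = 0.237 / 3.547 = 0.066817
Step 3: Mass loss% = 0.066817 * 100 = 6.6817% ≈ 6.68%

6.68%


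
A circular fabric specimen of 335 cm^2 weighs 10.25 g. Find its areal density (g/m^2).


Formula: GSM = mass_g / area_m2
Step 1: Convert area: 335 cm^2 = 335 / 10000 = 0.0335 m^2
Step 2: GSM = 10.25 g / 0.0335 m^2 = 306.0 g/m^2

306.0 g/m^2


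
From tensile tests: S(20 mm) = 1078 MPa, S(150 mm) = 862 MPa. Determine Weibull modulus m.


Formula: m = ln(L1/L2) / ln(S2/S1)
Step 1: ln(L1/L2) = ln(20/150) = -2.01490
Step 2: S2/S1 = 862/1078 = 0.79963
Step 3: ln(S2/S1) = ln(0.79963) = -0.22361
Step 4: m = -2.01490 / -0.22361 = 9.01

9.01 (Weibull m)


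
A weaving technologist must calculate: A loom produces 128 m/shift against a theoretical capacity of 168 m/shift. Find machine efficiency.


Formula: Efficiency% = (Actual output / Theoretical output) * 100
Efficiency% = (128 / 168) * 100
Efficiency% = 0.761905 * 100 = 76.1905% ≈ 76.2%

76.2%


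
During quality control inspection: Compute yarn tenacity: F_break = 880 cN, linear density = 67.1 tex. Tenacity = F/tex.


Formula: Tenacity = Breaking force / Linear density
Tenacity = 880 cN / 67.1 tex
Tenacity = 13.11 cN/tex

13.11 cN/tex


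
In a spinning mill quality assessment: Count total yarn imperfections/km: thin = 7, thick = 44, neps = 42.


Formula: Total = thin places + thick places + neps
Total = 7 + 44 + 42
Total = 93 imperfections/km

93 imperfections/km


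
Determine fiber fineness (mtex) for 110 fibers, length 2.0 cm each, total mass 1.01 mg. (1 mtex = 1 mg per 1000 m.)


Formula: fineness (mtex) = mass (mg) / total length (km) = (mass_mg / total_length_m) * 1000
Step 1: Convert fiber length: 2.0 cm = 0.02 m
Step 2: Total fiber length = 110 * 0.02 = 2.2 m
Step 3: Linear density = 1.01 mg / 2.2 m = 0.4591 mg/m
Step 4: fineness = 0.4591 * 1000 = 459.1 mtex

459.1 mtex


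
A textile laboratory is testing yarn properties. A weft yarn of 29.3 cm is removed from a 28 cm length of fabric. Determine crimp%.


Formula: Crimp% = ((L_yarn - L_fabric) / L_fabric) * 100
Step 1: Extension = 29.3 - 28 = 1.3 cm
Step 2: Crimp% = (1.3 / 28) * 100
Step 3: Crimp% = 0.046429 * 100 = 4.6429% ≈ 4.6%

4.6%


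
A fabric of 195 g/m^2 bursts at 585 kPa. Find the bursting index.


Formula: Bursting Index = Bursting Strength / Fabric GSM
BI = 585 kPa / 195 g/m^2
BI = 3.000 kPa/(g/m^2)

3.000 kPa/(g/m^2)


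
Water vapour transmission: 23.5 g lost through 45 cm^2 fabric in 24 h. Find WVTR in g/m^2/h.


Formula: WVTR = mass_loss / (area * time)
Step 1: Convert area: 45 cm^2 = 0.0045 m^2
Step 2: WVTR = 23.5 g / (0.0045 m^2 * 24 h)
Step 3: WVTR = 23.5 / 0.108 = 217.6 g/m^2/h

217.6 g/m^2/h


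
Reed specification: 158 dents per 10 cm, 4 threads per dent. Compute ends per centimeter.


Formula: EPC = (dents per 10 cm * ends per dent) / 10
Step 1: Total ends per 10 cm = 158 * 4 = 632
Step 2: EPC = 632 / 10 = 63.2 ends/cm

63.2 ends/cm


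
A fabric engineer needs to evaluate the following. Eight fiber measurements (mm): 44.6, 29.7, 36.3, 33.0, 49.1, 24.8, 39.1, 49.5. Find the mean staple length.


Formula: Mean = sum of lengths / count
Sum = 44.6 + 29.7 + 36.3 + 33.0 + 49.1 + 24.8 + 39.1 + 49.5
Sum = 306.1 mm
Mean = 306.1 / 8 = 38.26 mm

38.26 mm


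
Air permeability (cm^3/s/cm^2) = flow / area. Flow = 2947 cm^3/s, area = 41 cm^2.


Formula: Air Permeability = Airflow / Test Area
AP = 2947 cm^3/s / 41 cm^2
AP = 71.9 cm^3/s/cm^2

71.9 cm^3/s/cm^2


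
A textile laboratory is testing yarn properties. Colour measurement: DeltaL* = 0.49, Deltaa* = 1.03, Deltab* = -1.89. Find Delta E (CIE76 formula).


Formula: Delta E = sqrt(dL*^2 + da*^2 + db*^2)
Step 1: dL*^2 = 0.49^2 = 0.2401
Step 2: da*^2 = 1.03^2 = 1.0609
Step 3: db*^2 = (-1.89)^2 = 3.5721
Step 4: Sum = 0.2401 + 1.0609 + 3.5721 = 4.8731
Step 5: Delta E = sqrt(4.8731) = 2.21

2.21 Delta E


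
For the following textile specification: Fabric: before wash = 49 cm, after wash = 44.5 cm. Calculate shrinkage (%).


Formula: Shrinkage% = ((L_before - L_after) / L_before) * 100
Step 1: Shrinkage = 49 - 44.5 = 4.5 cm
Step 2: Shrinkage% = (4.5 / 49) * 100
Step 3: Shrinkage% = 0.091837 * 100 = 9.1837% ≈ 9.2%

9.2%


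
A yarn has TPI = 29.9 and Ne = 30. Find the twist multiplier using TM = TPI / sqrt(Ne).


Formula: TM = TPI / sqrt(Ne)
Step 1: sqrt(Ne) = sqrt(30) = 5.4772
Step 2: TM = 29.9 / 5.4772 = 5.46

5.46 TM


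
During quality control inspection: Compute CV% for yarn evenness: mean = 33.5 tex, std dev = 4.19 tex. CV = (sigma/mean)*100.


Formula: CV% = (standard deviation / mean) * 100
Step 1: Ratio = 4.19 / 33.5 = 0.125075
Step 2: CV% = 0.125075 * 100 = 12.5075% ≈ 12.5%

12.5%


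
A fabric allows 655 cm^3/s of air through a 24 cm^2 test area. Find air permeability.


Formula: Air Permeability = Airflow / Test Area
AP = 655 cm^3/s / 24 cm^2
AP = 27.3 cm^3/s/cm^2

27.3 cm^3/s/cm^2


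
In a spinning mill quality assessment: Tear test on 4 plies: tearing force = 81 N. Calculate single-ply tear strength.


Formula: Per-ply strength = Total force / Number of plies
Per-ply = 81 N / 4
Per-ply = 20.25 N

20.25 N


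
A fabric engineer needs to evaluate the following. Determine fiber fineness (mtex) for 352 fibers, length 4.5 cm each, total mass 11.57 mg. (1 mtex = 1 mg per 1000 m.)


Formula: fineness (mtex) = mass (mg) / total length (km) = (mass_mg / total_length_m) * 1000
Step 1: Convert fiber length: 4.5 cm = 0.045 m
Step 2: Total fiber length = 352 * 0.045 = 15.84 m
Step 3: Linear density = 11.57 mg / 15.84 m = 0.7304 mg/m
Step 4: fineness = 0.7304 * 1000 = 730.4 mtex

730.4 mtex


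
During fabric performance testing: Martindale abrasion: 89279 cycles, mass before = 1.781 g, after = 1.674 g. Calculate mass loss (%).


Formula: Mass loss% = ((m_before - m_after) / m_before) * 100
Step 1: Mass loss = 1.781 - 1.674 = 0.107 g
Step 2: Ratio = 0.107 / 1.781 = 0.0600786
Step 3: Mass loss% = 0.0600786 * 100 = 6.00786% ≈ 6.01%

6.01%


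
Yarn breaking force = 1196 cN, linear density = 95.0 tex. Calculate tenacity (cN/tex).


Formula: Tenacity = Breaking force / Linear density
Tenacity = 1196 cN / 95.0 tex
Tenacity = 12.59 cN/tex

12.59 cN/tex


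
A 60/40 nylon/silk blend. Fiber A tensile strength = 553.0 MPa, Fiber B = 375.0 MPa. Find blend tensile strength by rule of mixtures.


Formula: Blend property = (fraction_A * property_A) + (fraction_B * property_B)
Step 1: Contribution A = 60/100 * 553.0 MPa = 331.8 MPa
Step 2: Contribution B = 40/100 * 375.0 MPa = 150.0 MPa
Step 3: Blend tensile strength = 331.8 + 150.0 = 481.8 MPa

481.8 MPa


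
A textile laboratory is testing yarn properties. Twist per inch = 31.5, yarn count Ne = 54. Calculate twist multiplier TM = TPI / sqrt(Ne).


Formula: TM = TPI / sqrt(Ne)
Step 1: sqrt(Ne) = sqrt(54) = 7.3485
Step 2: TM = 31.5 / 7.3485 = 4.29

4.29 TM


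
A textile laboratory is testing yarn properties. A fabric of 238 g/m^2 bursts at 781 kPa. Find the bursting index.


Formula: Bursting Index = Bursting Strength / Fabric GSM
BI = 781 kPa / 238 g/m^2
BI = 3.282 kPa/(g/m^2)

3.282 kPa/(g/m^2)


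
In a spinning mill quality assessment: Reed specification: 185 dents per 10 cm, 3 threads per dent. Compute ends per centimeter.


Formula: EPC = (dents per 10 cm * ends per dent) / 10
Step 1: Total ends per 10 cm = 185 * 3 = 555
Step 2: EPC = 555 / 10 = 55.5 ends/cm

55.5 ends/cm


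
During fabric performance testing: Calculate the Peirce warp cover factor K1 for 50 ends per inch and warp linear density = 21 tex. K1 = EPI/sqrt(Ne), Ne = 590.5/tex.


Formula: K1 = EPI / sqrt(Ne), with Ne = 590.5 / tex_warp
Step 1: Ne = 590.5 / 21 = 28.119
Step 2: sqrt(Ne) = sqrt(28.119) = 5.3027
Step 3: K1 = 50 / 5.3027 = 9.4

9.4


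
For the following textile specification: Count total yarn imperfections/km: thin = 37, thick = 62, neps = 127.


Formula: Total = thin places + thick places + neps
Total = 37 + 62 + 127
Total = 226 imperfections/km

226 imperfections/km


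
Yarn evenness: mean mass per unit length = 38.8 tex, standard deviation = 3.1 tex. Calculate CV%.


Formula: CV% = (standard deviation / mean) * 100
Step 1: Ratio = 3.1 / 38.8 = 0.079897
Step 2: CV% = 0.079897 * 100 = 7.9897% ≈ 8.0%

8.0%


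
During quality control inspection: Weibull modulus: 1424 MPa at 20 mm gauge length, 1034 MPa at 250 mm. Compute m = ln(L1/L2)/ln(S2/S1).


Formula: m = ln(L1/L2) / ln(S2/S1)
Step 1: ln(L1/L2) = ln(20/250) = -2.52573
Step 2: S2/S1 = 1034/1424 = 0.72612
Step 3: ln(S2/S1) = ln(0.72612) = -0.32004
Step 4: m = -2.52573 / -0.32004 = 7.89

7.89 (Weibull m)


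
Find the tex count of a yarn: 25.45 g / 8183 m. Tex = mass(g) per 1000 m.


Formula: Tex = (mass_g / length_m) * 1000
Substituting: Tex = (25.45 / 8183) * 1000
Intermediate: 25.45 / 8183 = 0.00311011 g/m
Tex = 0.00311011 * 1000 = 3.11 tex

3.11 tex


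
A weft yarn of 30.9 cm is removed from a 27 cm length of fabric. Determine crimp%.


Formula: Crimp% = ((L_yarn - L_fabric) / L_fabric) * 100
Step 1: Extension = 30.9 - 27 = 3.9 cm
Step 2: Crimp% = (3.9 / 27) * 100
Step 3: Crimp% = 0.144444 * 100 = 14.4444% ≈ 14.4%

14.4%


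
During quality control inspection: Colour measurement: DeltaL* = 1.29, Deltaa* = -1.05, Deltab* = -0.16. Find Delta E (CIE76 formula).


Formula: Delta E = sqrt(dL*^2 + da*^2 + db*^2)
Step 1: dL*^2 = 1.29^2 = 1.6641
Step 2: da*^2 = (-1.05)^2 = 1.1025
Step 3: db*^2 = (-0.16)^2 = 0.0256
Step 4: Sum = 1.6641 + 1.1025 + 0.0256 = 2.7922
Step 5: Delta E = sqrt(2.7922) = 1.67

1.67 Delta E


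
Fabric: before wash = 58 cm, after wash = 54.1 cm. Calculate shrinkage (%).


Formula: Shrinkage% = ((L_before - L_after) / L_before) * 100
Step 1: Shrinkage = 58 - 54.1 = 3.9 cm
Step 2: Shrinkage% = (3.9 / 58) * 100
Step 3: Shrinkage% = 0.067241 * 100 = 6.7241% ≈ 6.7%

6.7%


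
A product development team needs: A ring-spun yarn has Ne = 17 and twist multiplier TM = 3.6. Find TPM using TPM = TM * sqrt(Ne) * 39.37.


Formula: TPM = TM * sqrt(Ne) * 39.37
Step 1: sqrt(Ne) = sqrt(17) = 4.1231
Step 2: TM * sqrt(Ne) = 3.6 * 4.1231 = 14.8432
Step 3: TPM = 14.8432 * 39.37 = 584 twists/m

584 twists/m


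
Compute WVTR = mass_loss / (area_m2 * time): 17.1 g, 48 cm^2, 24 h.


Formula: WVTR = mass_loss / (area * time)
Step 1: Convert area: 48 cm^2 = 0.0048 m^2
Step 2: WVTR = 17.1 g / (0.0048 m^2 * 24 h)
Step 3: WVTR = 17.1 / 0.1152 = 148.4 g/m^2/h

148.4 g/m^2/h


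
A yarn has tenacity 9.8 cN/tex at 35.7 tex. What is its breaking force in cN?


Formula: Breaking force = Tenacity * Linear density
F = 9.8 cN/tex * 35.7 tex
F = 349.86 cN

349.86 cN


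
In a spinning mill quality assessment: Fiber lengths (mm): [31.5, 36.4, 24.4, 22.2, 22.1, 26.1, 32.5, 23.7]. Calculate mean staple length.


Formula: Mean = sum of lengths / count
Sum = 31.5 + 36.4 + 24.4 + 22.2 + 22.1 + 26.1 + 32.5 + 23.7
Sum = 218.9 mm
Mean = 218.9 / 8 = 27.36 mm

27.36 mm


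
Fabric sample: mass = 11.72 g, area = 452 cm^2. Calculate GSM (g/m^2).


Formula: GSM = mass_g / area_m2
Step 1: Convert area: 452 cm^2 = 452 / 10000 = 0.0452 m^2
Step 2: GSM = 11.72 g / 0.0452 m^2 = 259.3 g/m^2

259.3 g/m^2


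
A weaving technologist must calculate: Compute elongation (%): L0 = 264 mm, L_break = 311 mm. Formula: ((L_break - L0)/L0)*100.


Formula: Elongation (%) = ((L_break - L0) / L0) * 100
Step 1: Extension = 311 - 264 = 47 mm
Step 2: Elongation = (47 / 264) * 100
Step 3: Elongation = 0.17803 * 100 = 17.803% ≈ 17.8%

17.8%


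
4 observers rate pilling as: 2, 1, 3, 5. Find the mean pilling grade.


Formula: Mean = sum / count
Sum = 2 + 1 + 3 + 5 = 11
Mean = 11 / 4 = 2.8

2.8


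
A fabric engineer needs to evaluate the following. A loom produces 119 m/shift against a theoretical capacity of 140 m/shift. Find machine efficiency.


Formula: Efficiency% = (Actual output / Theoretical output) * 100
Efficiency% = (119 / 140) * 100
Efficiency% = 0.85 * 100 = 85.0%

85.0%


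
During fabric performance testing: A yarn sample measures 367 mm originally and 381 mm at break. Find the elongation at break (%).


Formula: Elongation (%) = ((L_break - L0) / L0) * 100
Step 1: Extension = 381 - 367 = 14 mm
Step 2: Elongation = (14 / 367) * 100
Step 3: Elongation = 0.038147 * 100 = 3.8147% ≈ 3.8%

3.8%


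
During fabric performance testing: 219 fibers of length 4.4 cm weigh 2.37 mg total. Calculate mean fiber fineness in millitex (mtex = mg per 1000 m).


Formula: fineness (mtex) = mass (mg) / total length (km) = (mass_mg / total_length_m) * 1000
Step 1: Convert fiber length: 4.4 cm = 0.044 m
Step 2: Total fiber length = 219 * 0.044 = 9.636 m
Step 3: Linear density = 2.37 mg / 9.636 m = 0.2460 mg/m
Step 4: fineness = 0.2460 * 1000 = 246.0 mtex

246.0 mtex


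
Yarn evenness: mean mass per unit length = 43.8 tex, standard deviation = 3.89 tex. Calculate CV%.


Formula: CV% = (standard deviation / mean) * 100
Step 1: Ratio = 3.89 / 43.8 = 0.088813
Step 2: CV% = 0.088813 * 100 = 8.8813% ≈ 8.9%

8.9%


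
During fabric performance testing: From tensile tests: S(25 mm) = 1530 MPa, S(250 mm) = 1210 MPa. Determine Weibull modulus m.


Formula: m = ln(L1/L2) / ln(S2/S1)
Step 1: ln(L1/L2) = ln(25/250) = -2.30259
Step 2: S2/S1 = 1210/1530 = 0.79085
Step 3: ln(S2/S1) = ln(0.79085) = -0.23465
Step 4: m = -2.30259 / -0.23465 = 9.81

9.81 (Weibull m)


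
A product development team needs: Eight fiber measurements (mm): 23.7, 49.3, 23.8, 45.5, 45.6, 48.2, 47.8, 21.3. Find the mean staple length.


Formula: Mean = sum of lengths / count
Sum = 23.7 + 49.3 + 23.8 + 45.5 + 45.6 + 48.2 + 47.8 + 21.3
Sum = 305.2 mm
Mean = 305.2 / 8 = 38.15 mm

38.15 mm


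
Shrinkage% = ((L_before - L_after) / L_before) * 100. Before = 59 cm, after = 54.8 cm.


Formula: Shrinkage% = ((L_before - L_after) / L_before) * 100
Step 1: Shrinkage = 59 - 54.8 = 4.2 cm
Step 2: Shrinkage% = (4.2 / 59) * 100
Step 3: Shrinkage% = 0.071186 * 100 = 7.1186% ≈ 7.1%

7.1%


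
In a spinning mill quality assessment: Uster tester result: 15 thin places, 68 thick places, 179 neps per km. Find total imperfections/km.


Formula: Total = thin places + thick places + neps
Total = 15 + 68 + 179
Total = 262 imperfections/km

262 imperfections/km


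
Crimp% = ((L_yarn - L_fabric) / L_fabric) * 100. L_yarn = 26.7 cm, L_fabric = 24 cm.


Formula: Crimp% = ((L_yarn - L_fabric) / L_fabric) * 100
Step 1: Extension = 26.7 - 24 = 2.7 cm
Step 2: Crimp% = (2.7 / 24) * 100
Step 3: Crimp% = 0.1125 * 100 = 11.25% ≈ 11.3%

11.3%


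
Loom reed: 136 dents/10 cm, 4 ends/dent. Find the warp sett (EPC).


Formula: EPC = (dents per 10 cm * ends per dent) / 10
Step 1: Total ends per 10 cm = 136 * 4 = 544
Step 2: EPC = 544 / 10 = 54.4 ends/cm

54.4 ends/cm


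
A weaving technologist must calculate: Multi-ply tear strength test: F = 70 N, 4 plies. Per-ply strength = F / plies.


Formula: Per-ply strength = Total force / Number of plies
Per-ply = 70 N / 4
Per-ply = 17.5 N

17.5 N


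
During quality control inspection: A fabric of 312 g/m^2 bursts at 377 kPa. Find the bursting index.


Formula: Bursting Index = Bursting Strength / Fabric GSM
BI = 377 kPa / 312 g/m^2
BI = 1.208 kPa/(g/m^2)

1.208 kPa/(g/m^2)


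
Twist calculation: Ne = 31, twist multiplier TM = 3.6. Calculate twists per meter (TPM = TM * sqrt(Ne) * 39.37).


Formula: TPM = TM * sqrt(Ne) * 39.37
Step 1: sqrt(Ne) = sqrt(31) = 5.5678
Step 2: TM * sqrt(Ne) = 3.6 * 5.5678 = 20.0441
Step 3: TPM = 20.0441 * 39.37 = 789 twists/m

789 twists/m


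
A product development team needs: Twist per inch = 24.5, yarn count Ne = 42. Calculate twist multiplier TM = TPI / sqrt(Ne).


Formula: TM = TPI / sqrt(Ne)
Step 1: sqrt(Ne) = sqrt(42) = 6.4807
Step 2: TM = 24.5 / 6.4807 = 3.78

3.78 TM


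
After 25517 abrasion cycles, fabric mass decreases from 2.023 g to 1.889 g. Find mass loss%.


Formula: Mass loss% = ((m_before - m_after) / m_before) * 100
Step 1: Mass loss = 2.023 - 1.889 = 0.134 g
Step 2: Ratio = 0.134 / 2.023 = 0.0662383
Step 3: Mass loss% = 0.0662383 * 100 = 6.62383% ≈ 6.62%

6.62%


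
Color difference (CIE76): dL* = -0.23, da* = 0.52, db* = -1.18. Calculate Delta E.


Formula: Delta E = sqrt(dL*^2 + da*^2 + db*^2)
Step 1: dL*^2 = (-0.23)^2 = 0.0529
Step 2: da*^2 = 0.52^2 = 0.2704
Step 3: db*^2 = (-1.18)^2 = 1.3924
Step 4: Sum = 0.0529 + 0.2704 + 1.3924 = 1.7157
Step 5: Delta E = sqrt(1.7157) = 1.31

1.31 Delta E


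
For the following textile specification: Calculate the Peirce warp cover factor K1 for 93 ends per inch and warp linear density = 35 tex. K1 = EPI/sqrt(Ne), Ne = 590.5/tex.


Formula: K1 = EPI / sqrt(Ne), with Ne = 590.5 / tex_warp
Step 1: Ne = 590.5 / 35 = 16.871
Step 2: sqrt(Ne) = sqrt(16.871) = 4.1074
Step 3: K1 = 93 / 4.1074 = 22.6

22.6


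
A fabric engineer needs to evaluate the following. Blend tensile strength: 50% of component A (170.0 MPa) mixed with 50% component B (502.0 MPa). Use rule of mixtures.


Formula: Blend property = (fraction_A * property_A) + (fraction_B * property_B)
Step 1: Contribution A = 50/100 * 170.0 MPa = 85.0 MPa
Step 2: Contribution B = 50/100 * 502.0 MPa = 251.0 MPa
Step 3: Blend tensile strength = 85.0 + 251.0 = 336.0 MPa

336.0 MPa


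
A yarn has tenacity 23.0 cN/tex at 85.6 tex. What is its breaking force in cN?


Formula: Breaking force = Tenacity * Linear density
F = 23.0 cN/tex * 85.6 tex
F = 1968.80 cN

1968.80 cN


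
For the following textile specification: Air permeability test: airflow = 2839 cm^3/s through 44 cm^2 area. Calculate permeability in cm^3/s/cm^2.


Formula: Air Permeability = Airflow / Test Area
AP = 2839 cm^3/s / 44 cm^2
AP = 64.5 cm^3/s/cm^2

64.5 cm^3/s/cm^2


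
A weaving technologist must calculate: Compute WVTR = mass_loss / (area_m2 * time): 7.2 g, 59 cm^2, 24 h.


Formula: WVTR = mass_loss / (area * time)
Step 1: Convert area: 59 cm^2 = 0.0059 m^2
Step 2: WVTR = 7.2 g / (0.0059 m^2 * 24 h)
Step 3: WVTR = 7.2 / 0.1416 = 50.8 g/m^2/h

50.8 g/m^2/h


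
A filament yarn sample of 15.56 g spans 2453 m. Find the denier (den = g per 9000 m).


Formula: den = (mass_g / length_m) * 9000
Substituting: den = (15.56 / 2453) * 9000
Intermediate: 15.56 / 2453 = 0.00634325 g/m
den = 0.00634325 * 9000 = 57.1 denier

57.1 denier


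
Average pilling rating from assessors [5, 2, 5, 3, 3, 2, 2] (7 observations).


Formula: Mean = sum / count
Sum = 5 + 2 + 5 + 3 + 3 + 2 + 2 = 22
Mean = 22 / 7 = 3.1

3.1


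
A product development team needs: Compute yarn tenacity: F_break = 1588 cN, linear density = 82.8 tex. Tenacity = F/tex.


Formula: Tenacity = Breaking force / Linear density
Tenacity = 1588 cN / 82.8 tex
Tenacity = 19.18 cN/tex

19.18 cN/tex


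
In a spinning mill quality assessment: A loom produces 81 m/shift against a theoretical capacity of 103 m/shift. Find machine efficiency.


Formula: Efficiency% = (Actual output / Theoretical output) * 100
Efficiency% = (81 / 103) * 100
Efficiency% = 0.786408 * 100 = 78.6408% ≈ 78.6%

78.6%


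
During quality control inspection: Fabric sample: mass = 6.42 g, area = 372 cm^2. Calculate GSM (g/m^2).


Formula: GSM = mass_g / area_m2
Step 1: Convert area: 372 cm^2 = 372 / 10000 = 0.0372 m^2
Step 2: GSM = 6.42 g / 0.0372 m^2 = 172.6 g/m^2

172.6 g/m^2


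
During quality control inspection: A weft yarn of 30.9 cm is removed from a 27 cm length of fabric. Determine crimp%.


Formula: Crimp% = ((L_yarn - L_fabric) / L_fabric) * 100
Step 1: Extension = 30.9 - 27 = 3.9 cm
Step 2: Crimp% = (3.9 / 27) * 100
Step 3: Crimp% = 0.144444 * 100 = 14.4444% ≈ 14.4%

14.4%


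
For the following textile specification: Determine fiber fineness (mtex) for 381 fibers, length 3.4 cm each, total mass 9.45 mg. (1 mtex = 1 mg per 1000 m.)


Formula: fineness (mtex) = mass (mg) / total length (km) = (mass_mg / total_length_m) * 1000
Step 1: Convert fiber length: 3.4 cm = 0.034 m
Step 2: Total fiber length = 381 * 0.034 = 12.954 m
Step 3: Linear density = 9.45 mg / 12.954 m = 0.7295 mg/m
Step 4: fineness = 0.7295 * 1000 = 729.5 mtex

729.5 mtex


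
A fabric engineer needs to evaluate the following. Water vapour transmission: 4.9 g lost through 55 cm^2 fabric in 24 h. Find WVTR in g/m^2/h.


Formula: WVTR = mass_loss / (area * time)
Step 1: Convert area: 55 cm^2 = 0.0055 m^2
Step 2: WVTR = 4.9 g / (0.0055 m^2 * 24 h)
Step 3: WVTR = 4.9 / 0.132 = 37.1 g/m^2/h

37.1 g/m^2/h


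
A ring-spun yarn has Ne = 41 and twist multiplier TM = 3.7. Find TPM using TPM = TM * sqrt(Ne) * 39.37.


Formula: TPM = TM * sqrt(Ne) * 39.37
Step 1: sqrt(Ne) = sqrt(41) = 6.4031
Step 2: TM * sqrt(Ne) = 3.7 * 6.4031 = 23.6915
Step 3: TPM = 23.6915 * 39.37 = 933 twists/m

933 twists/m


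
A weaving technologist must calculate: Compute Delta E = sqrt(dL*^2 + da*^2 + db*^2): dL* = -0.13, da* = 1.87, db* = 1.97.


Formula: Delta E = sqrt(dL*^2 + da*^2 + db*^2)
Step 1: dL*^2 = (-0.13)^2 = 0.0169
Step 2: da*^2 = 1.87^2 = 3.4969
Step 3: db*^2 = 1.97^2 = 3.8809
Step 4: Sum = 0.0169 + 3.4969 + 3.8809 = 7.3947
Step 5: Delta E = sqrt(7.3947) = 2.72

2.72 Delta E


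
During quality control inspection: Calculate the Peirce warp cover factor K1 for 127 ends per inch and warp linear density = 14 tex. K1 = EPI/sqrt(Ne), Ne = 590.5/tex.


Formula: K1 = EPI / sqrt(Ne), with Ne = 590.5 / tex_warp
Step 1: Ne = 590.5 / 14 = 42.179
Step 2: sqrt(Ne) = sqrt(42.179) = 6.4945
Step 3: K1 = 127 / 6.4945 = 19.6

19.6


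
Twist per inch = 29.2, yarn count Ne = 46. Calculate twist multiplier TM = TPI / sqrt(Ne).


Formula: TM = TPI / sqrt(Ne)
Step 1: sqrt(Ne) = sqrt(46) = 6.7823
Step 2: TM = 29.2 / 6.7823 = 4.31

4.31 TM


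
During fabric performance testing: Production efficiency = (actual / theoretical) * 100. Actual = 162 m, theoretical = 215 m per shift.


Formula: Efficiency% = (Actual output / Theoretical output) * 100
Efficiency% = (162 / 215) * 100
Efficiency% = 0.753488 * 100 = 75.3488% ≈ 75.3%

75.3%


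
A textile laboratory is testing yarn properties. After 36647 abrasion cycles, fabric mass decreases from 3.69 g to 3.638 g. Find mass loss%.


Formula: Mass loss% = ((m_before - m_after) / m_before) * 100
Step 1: Mass loss = 3.69 - 3.638 = 0.052 g
Step 2: Ratio = 0.052 / 3.69 = 0.0140921
Step 3: Mass loss% = 0.0140921 * 100 = 1.40921% ≈ 1.41%

1.41%


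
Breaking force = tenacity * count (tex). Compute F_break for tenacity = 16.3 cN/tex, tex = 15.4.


Formula: Breaking force = Tenacity * Linear density
F = 16.3 cN/tex * 15.4 tex
F = 251.02 cN

251.02 cN


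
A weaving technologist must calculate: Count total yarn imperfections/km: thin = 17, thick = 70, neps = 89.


Formula: Total = thin places + thick places + neps
Total = 17 + 70 + 89
Total = 176 imperfections/km

176 imperfections/km


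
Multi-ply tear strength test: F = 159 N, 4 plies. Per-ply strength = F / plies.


Formula: Per-ply strength = Total force / Number of plies
Per-ply = 159 N / 4
Per-ply = 39.75 N

39.75 N


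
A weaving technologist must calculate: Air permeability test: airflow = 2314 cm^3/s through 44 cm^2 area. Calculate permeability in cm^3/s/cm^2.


Formula: Air Permeability = Airflow / Test Area
AP = 2314 cm^3/s / 44 cm^2
AP = 52.6 cm^3/s/cm^2

52.6 cm^3/s/cm^2


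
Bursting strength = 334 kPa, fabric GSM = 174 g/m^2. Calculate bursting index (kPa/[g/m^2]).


Formula: Bursting Index = Bursting Strength / Fabric GSM
BI = 334 kPa / 174 g/m^2
BI = 1.920 kPa/(g/m^2)

1.920 kPa/(g/m^2)


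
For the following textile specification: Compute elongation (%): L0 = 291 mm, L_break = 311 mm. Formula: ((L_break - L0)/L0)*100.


Formula: Elongation (%) = ((L_break - L0) / L0) * 100
Step 1: Extension = 311 - 291 = 20 mm
Step 2: Elongation = (20 / 291) * 100
Step 3: Elongation = 0.068729 * 100 = 6.8729% ≈ 6.9%

6.9%


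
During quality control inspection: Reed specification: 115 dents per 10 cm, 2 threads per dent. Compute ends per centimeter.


Formula: EPC = (dents per 10 cm * ends per dent) / 10
Step 1: Total ends per 10 cm = 115 * 2 = 230
Step 2: EPC = 230 / 10 = 23.0 ends/cm

23.0 ends/cm


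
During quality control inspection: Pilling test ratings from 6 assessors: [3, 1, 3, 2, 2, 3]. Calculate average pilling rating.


Formula: Mean = sum / count
Sum = 3 + 1 + 3 + 2 + 2 + 3 = 14
Mean = 14 / 6 = 2.3

2.3


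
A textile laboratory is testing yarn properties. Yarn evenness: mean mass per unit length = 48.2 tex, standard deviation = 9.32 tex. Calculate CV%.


Formula: CV% = (standard deviation / mean) * 100
Step 1: Ratio = 9.32 / 48.2 = 0.193361
Step 2: CV% = 0.193361 * 100 = 19.3361% ≈ 19.3%

19.3%


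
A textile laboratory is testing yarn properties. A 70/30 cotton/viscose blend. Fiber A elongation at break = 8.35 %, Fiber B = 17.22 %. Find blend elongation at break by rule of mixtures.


Formula: Blend property = (fraction_A * property_A) + (fraction_B * property_B)
Step 1: Contribution A = 70/100 * 8.35 % = 5.845 %
Step 2: Contribution B = 30/100 * 17.22 % = 5.166 %
Step 3: Blend elongation at break = 5.845 + 5.166 = 11.011 %

11.011 %


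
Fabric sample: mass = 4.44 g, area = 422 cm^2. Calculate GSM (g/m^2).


Formula: GSM = mass_g / area_m2
Step 1: Convert area: 422 cm^2 = 422 / 10000 = 0.0422 m^2
Step 2: GSM = 4.44 g / 0.0422 m^2 = 105.2 g/m^2

105.2 g/m^2


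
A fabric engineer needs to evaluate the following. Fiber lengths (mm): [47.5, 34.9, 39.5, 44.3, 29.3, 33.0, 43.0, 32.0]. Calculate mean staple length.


Formula: Mean = sum of lengths / count
Sum = 47.5 + 34.9 + 39.5 + 44.3 + 29.3 + 33.0 + 43.0 + 32.0
Sum = 303.5 mm
Mean = 303.5 / 8 = 37.94 mm

37.94 mm


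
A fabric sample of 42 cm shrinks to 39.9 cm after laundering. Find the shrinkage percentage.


Formula: Shrinkage% = ((L_before - L_after) / L_before) * 100
Step 1: Shrinkage = 42 - 39.9 = 2.1 cm
Step 2: Shrinkage% = (2.1 / 42) * 100
Step 3: Shrinkage% = 0.05 * 100 = 5.0%

5.0%


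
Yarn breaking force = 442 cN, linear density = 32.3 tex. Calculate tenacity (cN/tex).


Formula: Tenacity = Breaking force / Linear density
Tenacity = 442 cN / 32.3 tex
Tenacity = 13.68 cN/tex

13.68 cN/tex


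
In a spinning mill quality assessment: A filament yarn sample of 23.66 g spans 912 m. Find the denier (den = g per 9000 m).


Formula: den = (mass_g / length_m) * 9000
Substituting: den = (23.66 / 912) * 9000
Intermediate: 23.66 / 912 = 0.02594298 g/m
den = 0.02594298 * 9000 = 233.5 denier

233.5 denier


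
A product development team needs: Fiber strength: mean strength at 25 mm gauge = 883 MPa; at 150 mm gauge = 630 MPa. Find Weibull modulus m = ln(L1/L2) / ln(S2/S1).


Formula: m = ln(L1/L2) / ln(S2/S1)
Step 1: ln(L1/L2) = ln(25/150) = -1.79176
Step 2: S2/S1 = 630/883 = 0.71348
Step 3: ln(S2/S1) = ln(0.71348) = -0.33760
Step 4: m = -1.79176 / -0.33760 = 5.31

5.31 (Weibull m)


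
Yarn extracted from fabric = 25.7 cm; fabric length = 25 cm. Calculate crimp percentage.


Formula: Crimp% = ((L_yarn - L_fabric) / L_fabric) * 100
Step 1: Extension = 25.7 - 25 = 0.7 cm
Step 2: Crimp% = (0.7 / 25) * 100
Step 3: Crimp% = 0.028 * 100 = 2.8%

2.8%


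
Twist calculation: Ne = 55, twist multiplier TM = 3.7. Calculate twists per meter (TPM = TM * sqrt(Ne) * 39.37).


Formula: TPM = TM * sqrt(Ne) * 39.37
Step 1: sqrt(Ne) = sqrt(55) = 7.4162
Step 2: TM * sqrt(Ne) = 3.7 * 7.4162 = 27.4399
Step 3: TPM = 27.4399 * 39.37 = 1080 twists/m

1080 twists/m


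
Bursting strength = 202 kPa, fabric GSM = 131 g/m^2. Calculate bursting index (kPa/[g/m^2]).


Formula: Bursting Index = Bursting Strength / Fabric GSM
BI = 202 kPa / 131 g/m^2
BI = 1.542 kPa/(g/m^2)

1.542 kPa/(g/m^2)


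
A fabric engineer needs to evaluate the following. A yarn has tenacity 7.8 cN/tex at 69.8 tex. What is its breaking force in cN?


Formula: Breaking force = Tenacity * Linear density
F = 7.8 cN/tex * 69.8 tex
F = 544.44 cN

544.44 cN


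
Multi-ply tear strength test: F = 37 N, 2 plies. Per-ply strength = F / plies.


Formula: Per-ply strength = Total force / Number of plies
Per-ply = 37 N / 2
Per-ply = 18.5 N

18.5 N


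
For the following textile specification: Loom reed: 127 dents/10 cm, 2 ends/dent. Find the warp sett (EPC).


Formula: EPC = (dents per 10 cm * ends per dent) / 10
Step 1: Total ends per 10 cm = 127 * 2 = 254
Step 2: EPC = 254 / 10 = 25.4 ends/cm

25.4 ends/cm


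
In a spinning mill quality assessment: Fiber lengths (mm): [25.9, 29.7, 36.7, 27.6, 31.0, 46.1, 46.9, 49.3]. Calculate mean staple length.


Formula: Mean = sum of lengths / count
Sum = 25.9 + 29.7 + 36.7 + 27.6 + 31.0 + 46.1 + 46.9 + 49.3
Sum = 293.2 mm
Mean = 293.2 / 8 = 36.65 mm

36.65 mm


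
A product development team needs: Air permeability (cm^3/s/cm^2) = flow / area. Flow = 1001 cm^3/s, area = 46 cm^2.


Formula: Air Permeability = Airflow / Test Area
AP = 1001 cm^3/s / 46 cm^2
AP = 21.8 cm^3/s/cm^2

21.8 cm^3/s/cm^2


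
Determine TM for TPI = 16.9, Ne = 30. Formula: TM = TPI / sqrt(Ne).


Formula: TM = TPI / sqrt(Ne)
Step 1: sqrt(Ne) = sqrt(30) = 5.4772
Step 2: TM = 16.9 / 5.4772 = 3.09

3.09 TM


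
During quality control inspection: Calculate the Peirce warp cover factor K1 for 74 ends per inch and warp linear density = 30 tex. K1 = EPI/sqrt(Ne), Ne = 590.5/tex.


Formula: K1 = EPI / sqrt(Ne), with Ne = 590.5 / tex_warp
Step 1: Ne = 590.5 / 30 = 19.683
Step 2: sqrt(Ne) = sqrt(19.683) = 4.4366
Step 3: K1 = 74 / 4.4366 = 16.7

16.7


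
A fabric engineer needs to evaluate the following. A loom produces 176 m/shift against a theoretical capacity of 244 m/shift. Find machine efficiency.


Formula: Efficiency% = (Actual output / Theoretical output) * 100
Efficiency% = (176 / 244) * 100
Efficiency% = 0.721311 * 100 = 72.1311% ≈ 72.1%

72.1%


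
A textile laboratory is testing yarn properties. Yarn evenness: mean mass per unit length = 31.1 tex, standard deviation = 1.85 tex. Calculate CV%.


Formula: CV% = (standard deviation / mean) * 100
Step 1: Ratio = 1.85 / 31.1 = 0.059486
Step 2: CV% = 0.059486 * 100 = 5.9486% ≈ 5.9%

5.9%


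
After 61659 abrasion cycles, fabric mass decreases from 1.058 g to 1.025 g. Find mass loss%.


Formula: Mass loss% = ((m_before - m_after) / m_before) * 100
Step 1: Mass loss = 1.058 - 1.025 = 0.033 g
Step 2: Ratio = 0.033 / 1.058 = 0.0311909
Step 3: Mass loss% = 0.0311909 * 100 = 3.11909% ≈ 3.12%

3.12%


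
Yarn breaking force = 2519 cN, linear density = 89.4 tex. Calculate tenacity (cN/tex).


Formula: Tenacity = Breaking force / Linear density
Tenacity = 2519 cN / 89.4 tex
Tenacity = 28.18 cN/tex

28.18 cN/tex


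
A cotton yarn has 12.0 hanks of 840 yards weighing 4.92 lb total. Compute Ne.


Formula: Ne = hanks / mass_lb
Substituting: Ne = 12.0 / 4.92
Ne = 2.4

2.4 Ne


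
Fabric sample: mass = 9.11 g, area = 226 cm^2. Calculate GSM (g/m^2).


Formula: GSM = mass_g / area_m2
Step 1: Convert area: 226 cm^2 = 226 / 10000 = 0.0226 m^2
Step 2: GSM = 9.11 g / 0.0226 m^2 = 403.1 g/m^2

403.1 g/m^2


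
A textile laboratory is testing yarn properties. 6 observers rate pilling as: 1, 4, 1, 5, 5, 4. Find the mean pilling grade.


Formula: Mean = sum / count
Sum = 1 + 4 + 1 + 5 + 5 + 4 = 20
Mean = 20 / 6 = 3.3

3.3


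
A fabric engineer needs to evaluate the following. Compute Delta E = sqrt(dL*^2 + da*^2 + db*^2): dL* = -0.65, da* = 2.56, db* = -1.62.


Formula: Delta E = sqrt(dL*^2 + da*^2 + db*^2)
Step 1: dL*^2 = (-0.65)^2 = 0.4225
Step 2: da*^2 = 2.56^2 = 6.5536
Step 3: db*^2 = (-1.62)^2 = 2.6244
Step 4: Sum = 0.4225 + 6.5536 + 2.6244 = 9.6005
Step 5: Delta E = sqrt(9.6005) = 3.1

3.1 Delta E


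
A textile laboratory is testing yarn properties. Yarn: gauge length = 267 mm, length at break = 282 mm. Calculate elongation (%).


Formula: Elongation (%) = ((L_break - L0) / L0) * 100
Step 1: Extension = 282 - 267 = 15 mm
Step 2: Elongation = (15 / 267) * 100
Step 3: Elongation = 0.05618 * 100 = 5.618% ≈ 5.6%

5.6%
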